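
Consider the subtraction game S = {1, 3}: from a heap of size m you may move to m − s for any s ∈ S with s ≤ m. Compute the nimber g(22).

0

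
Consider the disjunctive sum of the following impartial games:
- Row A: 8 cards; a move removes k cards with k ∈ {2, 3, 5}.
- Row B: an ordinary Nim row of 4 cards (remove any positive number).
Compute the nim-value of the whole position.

Grundy values for row A (subtraction set {2, 3, 5}):
k:     0  1  2  3  4  5  6  7  8
g(k):  0  0  1  1  2  2  3  0  0
So g(8) = 0.
Row B is a plain Nim row of size 4, so its Grundy value is 4.
By the Sprague-Grundy theorem, the Grundy value of a sum of independent games is the XOR of the component values.
Combined value = 0 XOR 4 = 4.

4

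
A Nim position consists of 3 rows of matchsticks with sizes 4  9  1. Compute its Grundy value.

12

Compute the nim-sum pairwise:
4 ⊕ 9 = 13
13 ⊕ 1 = 12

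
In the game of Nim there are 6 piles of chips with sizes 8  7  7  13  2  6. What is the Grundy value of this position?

Nim-sum: 8 ^ 7 ^ 7 ^ 13 ^ 2 ^ 6 = 1.

1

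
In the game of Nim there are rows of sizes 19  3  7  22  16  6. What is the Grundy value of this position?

23

Nim-sum: 19 ⊕ 3 ⊕ 7 ⊕ 22 ⊕ 16 ⊕ 6 = 23.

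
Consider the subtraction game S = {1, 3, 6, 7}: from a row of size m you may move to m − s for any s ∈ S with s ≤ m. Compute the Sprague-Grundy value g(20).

2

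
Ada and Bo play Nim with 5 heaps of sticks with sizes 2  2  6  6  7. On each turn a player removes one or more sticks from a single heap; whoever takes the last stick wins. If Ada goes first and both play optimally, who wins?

Ada wins

Compute the nim-sum pairwise:
2 XOR 2 = 0
0 XOR 6 = 6
6 XOR 6 = 0
0 XOR 7 = 7
The nim-sum is 7 ≠ 0, so this is an N-position: the player to move can win; Ada has a winning move.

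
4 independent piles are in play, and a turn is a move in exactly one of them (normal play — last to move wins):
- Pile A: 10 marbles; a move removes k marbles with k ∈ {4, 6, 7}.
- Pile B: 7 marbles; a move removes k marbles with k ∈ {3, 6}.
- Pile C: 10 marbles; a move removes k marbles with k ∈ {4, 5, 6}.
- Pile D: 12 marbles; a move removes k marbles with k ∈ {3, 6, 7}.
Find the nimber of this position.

0

Grundy values for pile A (subtraction set {4, 6, 7}):
k:     0  1  2  3  4  5  6  7  8  9 10
g(k):  0  0  0  0  1  1  1  1  2  2  2
So g(10) = 2.
Build the Grundy sequence for pile B with g(k) = mex{g(k−s) : s ∈ {3, 6}, s ≤ k}:
g(0) = mex{} = 0
g(1) = mex{} = 0
g(2) = mex{} = 0
g(3) = mex{0} = 1
g(4) = mex{0} = 1
g(5) = mex{0} = 1
g(6) = mex{0,1} = 2
g(7) = mex{0,1} = 2
So g(7) = 2.
Grundy values for pile C (subtraction set {4, 5, 6}):
k:     0  1  2  3  4  5  6  7  8  9 10
g(k):  0  0  0  0  1  1  1  1  2  2  0
So g(10) = 0.
Build the Grundy sequence for pile D with g(k) = mex{g(k−s) : s ∈ {3, 6, 7}, s ≤ k}:
g(0) = mex{} = 0
g(1) = mex{} = 0
g(2) = mex{} = 0
g(3) = mex{0} = 1
g(4) = mex{0} = 1
g(5) = mex{0} = 1
g(6) = mex{0,1} = 2
g(7) = mex{0,1} = 2
g(8) = mex{0,1} = 2
g(9) = mex{0,1,2} = 3
g(10) = mex{1,2} = 0
g(11) = mex{1,2} = 0
g(12) = mex{1,2,3} = 0
So g(12) = 0.
By the Sprague-Grundy theorem, the Grundy value of a sum of independent games is the XOR of the component values.
Combined value = 2 XOR 2 XOR 0 XOR 0 = 0.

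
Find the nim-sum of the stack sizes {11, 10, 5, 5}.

1

Compute the nim-sum pairwise:
11 ^ 10 = 1
1 ^ 5 = 4
4 ^ 5 = 1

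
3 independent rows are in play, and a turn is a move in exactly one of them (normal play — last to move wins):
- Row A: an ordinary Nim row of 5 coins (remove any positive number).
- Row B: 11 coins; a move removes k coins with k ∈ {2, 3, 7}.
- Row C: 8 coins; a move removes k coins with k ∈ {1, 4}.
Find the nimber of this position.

Row A is a plain Nim row of size 5, so its Grundy value is 5.
For row B, compute g(0), g(1), … with moves {2, 3, 7}:
g(0) = mex{} = 0
g(1) = mex{} = 0
g(2) = mex{0} = 1
g(3) = mex{0} = 1
g(4) = mex{0,1} = 2
g(5) = mex{1} = 0
g(6) = mex{1,2} = 0
g(7) = mex{0,2} = 1
g(8) = mex{0} = 1
g(9) = mex{0,1} = 2
g(10) = mex{1} = 0
g(11) = mex{1,2} = 0
So g(11) = 0.
Grundy values for row C (subtraction set {1, 4}):
k:     0  1  2  3  4  5  6  7  8
g(k):  0  1  0  1  2  0  1  0  1
So g(8) = 1.
By the Sprague-Grundy theorem, the Grundy value of a sum of independent games is the XOR of the component values.
Combined value = 5 ⊕ 0 ⊕ 1 = 4.

4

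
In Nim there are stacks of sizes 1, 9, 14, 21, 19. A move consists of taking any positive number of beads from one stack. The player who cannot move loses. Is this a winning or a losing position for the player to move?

Nim-sum: 1 XOR 9 XOR 14 XOR 21 XOR 19 = 0.
The nim-sum is 0, so this is a P-position: the player to move is in a losing position under optimal play.

Losing position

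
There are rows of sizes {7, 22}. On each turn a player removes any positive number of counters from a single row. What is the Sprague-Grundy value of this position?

17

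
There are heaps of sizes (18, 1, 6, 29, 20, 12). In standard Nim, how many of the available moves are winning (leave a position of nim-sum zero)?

Write each in binary and XOR column by column:
  10010  (18)
  00001  (1)
  00110  (6)
  11101  (29)
  10100  (20)
  01100  (12)
  -----
  10000  (16)
The overall nim-sum is X = 16. A heap of size p has a winning move iff p XOR X < p (reduce it to p XOR X).
  18: 18 XOR 16 = 2 < 18 — winning move (to 2).
  1: 1 XOR 16 = 17 ≥ 1 — no move.
  6: 6 XOR 16 = 22 ≥ 6 — no move.
  29: 29 XOR 16 = 13 < 29 — winning move (to 13).
  20: 20 XOR 16 = 4 < 20 — winning move (to 4).
  12: 12 XOR 16 = 28 ≥ 12 — no move.
That gives 3 winning moves.

3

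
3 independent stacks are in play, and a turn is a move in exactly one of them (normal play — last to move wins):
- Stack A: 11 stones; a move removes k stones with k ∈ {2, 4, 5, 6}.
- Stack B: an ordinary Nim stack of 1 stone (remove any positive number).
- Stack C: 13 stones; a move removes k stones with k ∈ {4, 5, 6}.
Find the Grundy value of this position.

Build the Grundy sequence for stack A with g(k) = mex{g(k−s) : s ∈ {2, 4, 5, 6}, s ≤ k}:
g(0) = mex{} = 0
g(1) = mex{} = 0
g(2) = mex{0} = 1
g(3) = mex{0} = 1
g(4) = mex{0,1} = 2
g(5) = mex{0,1} = 2
g(6) = mex{0,1,2} = 3
g(7) = mex{0,1,2} = 3
g(8) = mex{1,2,3} = 0
g(9) = mex{1,2,3} = 0
g(10) = mex{0,2,3} = 1
g(11) = mex{0,2,3} = 1
So g(11) = 1.
Stack B is a plain Nim stack of size 1, so its Grundy value is 1.
Grundy values for stack C (subtraction set {4, 5, 6}):
k:     0  1  2  3  4  5  6  7  8  9 10 11 12 13
g(k):  0  0  0  0  1  1  1  1  2  2  0  0  0  0
So g(13) = 0.
By the Sprague-Grundy theorem, the Grundy value of a sum of independent games is the XOR of the component values.
Combined value = 1 ⊕ 1 ⊕ 0 = 0.

0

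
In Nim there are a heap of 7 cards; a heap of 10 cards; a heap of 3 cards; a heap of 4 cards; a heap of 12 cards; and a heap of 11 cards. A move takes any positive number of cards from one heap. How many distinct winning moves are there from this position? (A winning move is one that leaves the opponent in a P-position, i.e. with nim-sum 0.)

3

In binary:
  0111  (7)
  1010  (10)
  0011  (3)
  0100  (4)
  1100  (12)
  1011  (11)
  ----
  1101  (13)
The overall nim-sum is X = 13. A heap of size p has a winning move iff p XOR X < p (reduce it to p XOR X).
  7: 7 XOR 13 = 10 ≥ 7 — no move.
  10: 10 XOR 13 = 7 < 10 — winning move (to 7).
  3: 3 XOR 13 = 14 ≥ 3 — no move.
  4: 4 XOR 13 = 9 ≥ 4 — no move.
  12: 12 XOR 13 = 1 < 12 — winning move (to 1).
  11: 11 XOR 13 = 6 < 11 — winning move (to 6).
That gives 3 winning moves.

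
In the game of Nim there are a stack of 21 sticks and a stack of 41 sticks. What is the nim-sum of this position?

60

Bitwise XOR of the heap sizes:
  010101  (21)
  101001  (41)
  ------
  111100  (60)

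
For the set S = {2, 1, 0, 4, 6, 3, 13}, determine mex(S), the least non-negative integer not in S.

5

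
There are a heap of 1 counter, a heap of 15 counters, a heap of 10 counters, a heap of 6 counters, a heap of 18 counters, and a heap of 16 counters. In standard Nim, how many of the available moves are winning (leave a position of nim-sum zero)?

0

Write each in binary and XOR column by column:
  00001  (1)
  01111  (15)
  01010  (10)
  00110  (6)
  10010  (18)
  10000  (16)
  -----
  00000  (0)
The nim-sum is already 0, so every move leaves a nonzero nim-sum — there are no winning moves.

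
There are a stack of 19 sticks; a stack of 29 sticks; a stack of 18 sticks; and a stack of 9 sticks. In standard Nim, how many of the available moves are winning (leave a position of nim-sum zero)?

3

In binary:
  10011  (19)
  11101  (29)
  10010  (18)
  01001  (9)
  -----
  10101  (21)
The overall nim-sum is X = 21. A stack of size p has a winning move iff p XOR X < p (reduce it to p XOR X).
  19: 19 XOR 21 = 6 < 19 — winning move (to 6).
  29: 29 XOR 21 = 8 < 29 — winning move (to 8).
  18: 18 XOR 21 = 7 < 18 — winning move (to 7).
  9: 9 XOR 21 = 28 ≥ 9 — no move.
That gives 3 winning moves.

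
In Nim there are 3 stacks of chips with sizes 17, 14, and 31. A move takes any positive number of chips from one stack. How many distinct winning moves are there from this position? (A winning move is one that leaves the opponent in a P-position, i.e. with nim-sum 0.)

0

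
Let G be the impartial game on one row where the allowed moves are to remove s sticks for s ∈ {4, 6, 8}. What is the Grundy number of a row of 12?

0

Build the Grundy sequence with g(k) = mex{g(k−s) : s ∈ {4, 6, 8}, s ≤ k}:
k:     0  1  2  3  4  5  6  7  8  9 10 11 12
g(k):  0  0  0  0  1  1  1  1  2  2  2  2  0
So g(12) = 0.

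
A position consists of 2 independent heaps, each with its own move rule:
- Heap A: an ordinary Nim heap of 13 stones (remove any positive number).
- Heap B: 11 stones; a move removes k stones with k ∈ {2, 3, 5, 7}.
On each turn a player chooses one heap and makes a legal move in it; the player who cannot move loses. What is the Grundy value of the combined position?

12

Heap A is a plain Nim heap of size 13, so its Grundy value is 13.
Build the Grundy sequence for heap B with g(k) = mex{g(k−s) : s ∈ {2, 3, 5, 7}, s ≤ k}:
k:     0  1  2  3  4  5  6  7  8  9 10 11
g(k):  0  0  1  1  2  2  3  3  4  0  0  1
So g(11) = 1.
The value of a disjunctive sum is the nim-sum of the parts.
Combined value = 13 ⊕ 1 = 12.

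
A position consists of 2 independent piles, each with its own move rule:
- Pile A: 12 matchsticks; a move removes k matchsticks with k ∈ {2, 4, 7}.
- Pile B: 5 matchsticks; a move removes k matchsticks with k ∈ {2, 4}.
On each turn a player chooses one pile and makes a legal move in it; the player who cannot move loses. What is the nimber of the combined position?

2

Grundy values for pile A (subtraction set {2, 4, 7}):
g(0) = mex{} = 0
g(1) = mex{} = 0
g(2) = mex{0} = 1
g(3) = mex{0} = 1
g(4) = mex{0,1} = 2
g(5) = mex{0,1} = 2
g(6) = mex{1,2} = 0
g(7) = mex{0,1,2} = 3
g(8) = mex{0,2} = 1
g(9) = mex{1,2,3} = 0
g(10) = mex{0,1} = 2
g(11) = mex{0,2,3} = 1
g(12) = mex{1,2} = 0
So g(12) = 0.
Grundy values for pile B (subtraction set {2, 4}):
k:     0  1  2  3  4  5
g(k):  0  0  1  1  2  2
So g(5) = 2.
By the Sprague-Grundy theorem, the Grundy value of a sum of independent games is the XOR of the component values.
Combined value = 0 ⊕ 2 = 2.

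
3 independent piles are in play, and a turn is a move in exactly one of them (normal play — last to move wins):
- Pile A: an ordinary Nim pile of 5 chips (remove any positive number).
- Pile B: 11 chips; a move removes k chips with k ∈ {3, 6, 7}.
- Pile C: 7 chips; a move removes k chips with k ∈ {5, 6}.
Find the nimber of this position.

4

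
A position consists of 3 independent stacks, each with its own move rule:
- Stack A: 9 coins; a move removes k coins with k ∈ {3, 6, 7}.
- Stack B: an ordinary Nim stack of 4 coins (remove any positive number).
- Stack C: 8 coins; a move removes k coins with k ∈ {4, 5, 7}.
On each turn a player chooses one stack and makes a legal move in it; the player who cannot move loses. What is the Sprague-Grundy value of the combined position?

For stack A, compute g(0), g(1), … with moves {3, 6, 7}:
g(0) = mex{} = 0
g(1) = mex{} = 0
g(2) = mex{} = 0
g(3) = mex{0} = 1
g(4) = mex{0} = 1
g(5) = mex{0} = 1
g(6) = mex{0,1} = 2
g(7) = mex{0,1} = 2
g(8) = mex{0,1} = 2
g(9) = mex{0,1,2} = 3
So g(9) = 3.
Stack B is a plain Nim stack of size 4, so its Grundy value is 4.
For stack C, compute g(0), g(1), … with moves {4, 5, 7}:
g(0) = mex{} = 0
g(1) = mex{} = 0
g(2) = mex{} = 0
g(3) = mex{} = 0
g(4) = mex{0} = 1
g(5) = mex{0} = 1
g(6) = mex{0} = 1
g(7) = mex{0} = 1
g(8) = mex{0,1} = 2
So g(8) = 2.
By the Sprague-Grundy theorem, the Grundy value of a sum of independent games is the XOR of the component values.
Combined value = 3 ⊕ 4 ⊕ 2 = 5.

5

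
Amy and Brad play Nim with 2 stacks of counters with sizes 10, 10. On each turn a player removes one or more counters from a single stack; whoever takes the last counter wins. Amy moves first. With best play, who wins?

Nim-sum: 10 XOR 10 = 0.
The nim-sum is 0, so this is a P-position: the player to move is in a losing position under optimal play; Amy is about to move from it and so loses — Brad wins.

Brad wins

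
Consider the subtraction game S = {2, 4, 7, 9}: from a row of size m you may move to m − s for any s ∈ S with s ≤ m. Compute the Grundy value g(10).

2

Grundy values for subtraction set {2, 4, 7, 9}:
g(0) = mex{} = 0
g(1) = mex{} = 0
g(2) = mex{0} = 1
g(3) = mex{0} = 1
g(4) = mex{0,1} = 2
g(5) = mex{0,1} = 2
g(6) = mex{1,2} = 0
g(7) = mex{0,1,2} = 3
g(8) = mex{0,2} = 1
g(9) = mex{0,1,2,3} = 4
g(10) = mex{0,1} = 2
So g(10) = 2.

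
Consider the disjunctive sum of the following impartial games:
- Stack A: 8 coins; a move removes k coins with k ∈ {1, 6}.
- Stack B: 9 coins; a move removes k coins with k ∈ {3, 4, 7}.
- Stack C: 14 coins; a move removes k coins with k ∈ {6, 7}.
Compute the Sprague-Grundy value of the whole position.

Grundy values for stack A (subtraction set {1, 6}):
g(0) = mex{} = 0
g(1) = mex{0} = 1
g(2) = mex{1} = 0
g(3) = mex{0} = 1
g(4) = mex{1} = 0
g(5) = mex{0} = 1
g(6) = mex{0,1} = 2
g(7) = mex{1,2} = 0
g(8) = mex{0} = 1
So g(8) = 1.
Build the Grundy sequence for stack B with g(k) = mex{g(k−s) : s ∈ {3, 4, 7}, s ≤ k}:
g(0) = mex{} = 0
g(1) = mex{} = 0
g(2) = mex{} = 0
g(3) = mex{0} = 1
g(4) = mex{0} = 1
g(5) = mex{0} = 1
g(6) = mex{0,1} = 2
g(7) = mex{0,1} = 2
g(8) = mex{0,1} = 2
g(9) = mex{0,1,2} = 3
So g(9) = 3.
Grundy values for stack C (subtraction set {6, 7}):
g(0) = mex{} = 0
g(1) = mex{} = 0
g(2) = mex{} = 0
g(3) = mex{} = 0
g(4) = mex{} = 0
g(5) = mex{} = 0
g(6) = mex{0} = 1
g(7) = mex{0} = 1
g(8) = mex{0} = 1
g(9) = mex{0} = 1
g(10) = mex{0} = 1
g(11) = mex{0} = 1
g(12) = mex{0,1} = 2
g(13) = mex{1} = 0
g(14) = mex{1} = 0
So g(14) = 0.
By the Sprague-Grundy theorem, the Grundy value of a sum of independent games is the XOR of the component values.
Combined value = 1 XOR 3 XOR 0 = 2.

2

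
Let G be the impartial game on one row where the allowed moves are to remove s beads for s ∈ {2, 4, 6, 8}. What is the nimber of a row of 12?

1

Build the Grundy sequence with g(k) = mex{g(k−s) : s ∈ {2, 4, 6, 8}, s ≤ k}:
g(0) = mex{} = 0
g(1) = mex{} = 0
g(2) = mex{0} = 1
g(3) = mex{0} = 1
g(4) = mex{0,1} = 2
g(5) = mex{0,1} = 2
g(6) = mex{0,1,2} = 3
g(7) = mex{0,1,2} = 3
g(8) = mex{0,1,2,3} = 4
g(9) = mex{0,1,2,3} = 4
g(10) = mex{1,2,3,4} = 0
g(11) = mex{1,2,3,4} = 0
g(12) = mex{0,2,3,4} = 1
So g(12) = 1.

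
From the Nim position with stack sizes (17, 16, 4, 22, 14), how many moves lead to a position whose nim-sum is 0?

3

In binary:
  10001  (17)
  10000  (16)
  00100  (4)
  10110  (22)
  01110  (14)
  -----
  11101  (29)
The overall nim-sum is X = 29. A stack of size p has a winning move iff p XOR X < p (reduce it to p XOR X).
  17: 17 XOR 29 = 12 < 17 — winning move (to 12).
  16: 16 XOR 29 = 13 < 16 — winning move (to 13).
  4: 4 XOR 29 = 25 ≥ 4 — no move.
  22: 22 XOR 29 = 11 < 22 — winning move (to 11).
  14: 14 XOR 29 = 19 ≥ 14 — no move.
That gives 3 winning moves.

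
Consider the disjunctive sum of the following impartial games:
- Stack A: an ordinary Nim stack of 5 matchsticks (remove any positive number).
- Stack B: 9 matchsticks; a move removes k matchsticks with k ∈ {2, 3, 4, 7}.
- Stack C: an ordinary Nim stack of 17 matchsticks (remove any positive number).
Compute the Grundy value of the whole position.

Stack A is a plain Nim stack of size 5, so its Grundy value is 5.
Grundy values for stack B (subtraction set {2, 3, 4, 7}):
k:     0  1  2  3  4  5  6  7  8  9
g(k):  0  0  1  1  2  2  0  3  1  4
So g(9) = 4.
Stack C is a plain Nim stack of size 17, so its Grundy value is 17.
The value of a disjunctive sum is the nim-sum of the parts.
Combined value = 5 ⊕ 4 ⊕ 17 = 16.

16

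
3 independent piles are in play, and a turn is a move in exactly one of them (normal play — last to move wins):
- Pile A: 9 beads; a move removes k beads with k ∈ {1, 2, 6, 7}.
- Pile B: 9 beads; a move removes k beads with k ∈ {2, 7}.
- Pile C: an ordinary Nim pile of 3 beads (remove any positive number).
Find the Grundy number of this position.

For pile A, compute g(0), g(1), … with moves {1, 2, 6, 7}:
k:     0  1  2  3  4  5  6  7  8  9
g(k):  0  1  2  0  1  2  3  4  0  1
So g(9) = 1.
Grundy values for pile B (subtraction set {2, 7}):
k:     0  1  2  3  4  5  6  7  8  9
g(k):  0  0  1  1  0  0  1  1  2  0
So g(9) = 0.
Pile C is a plain Nim pile of size 3, so its Grundy value is 3.
By the Sprague-Grundy theorem, the Grundy value of a sum of independent games is the XOR of the component values.
Combined value = 1 ⊕ 0 ⊕ 3 = 2.

2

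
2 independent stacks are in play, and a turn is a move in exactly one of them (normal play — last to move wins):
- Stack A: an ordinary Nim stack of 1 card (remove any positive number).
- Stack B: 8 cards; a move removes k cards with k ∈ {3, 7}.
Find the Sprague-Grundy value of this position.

Stack A is a plain Nim stack of size 1, so its Grundy value is 1.
Grundy values for stack B (subtraction set {3, 7}):
g(0) = mex{} = 0
g(1) = mex{} = 0
g(2) = mex{} = 0
g(3) = mex{0} = 1
g(4) = mex{0} = 1
g(5) = mex{0} = 1
g(6) = mex{1} = 0
g(7) = mex{0,1} = 2
g(8) = mex{0,1} = 2
So g(8) = 2.
By the Sprague-Grundy theorem, the Grundy value of a sum of independent games is the XOR of the component values.
Combined value = 1 ⊕ 2 = 3.

3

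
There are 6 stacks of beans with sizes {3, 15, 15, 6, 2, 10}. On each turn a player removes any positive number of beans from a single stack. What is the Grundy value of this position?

13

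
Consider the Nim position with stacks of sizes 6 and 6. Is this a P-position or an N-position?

P-position

Bitwise XOR of the heap sizes:
  110  (6)
  110  (6)
  ---
  000  (0)
The nim-sum is 0, so this is a P-position: the player to move is in a losing position under optimal play.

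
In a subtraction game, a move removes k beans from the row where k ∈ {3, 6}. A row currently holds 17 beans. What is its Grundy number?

Grundy values for subtraction set {3, 6}:
k:     0  1  2  3  4  5  6  7  8  9 10 11 12 13 14 15 16 17
g(k):  0  0  0  1  1  1  2  2  2  0  0  0  1  1  1  2  2  2
So g(17) = 2.

2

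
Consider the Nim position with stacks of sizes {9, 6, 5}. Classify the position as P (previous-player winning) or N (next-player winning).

Compute the nim-sum pairwise:
9 ^ 6 = 15
15 ^ 5 = 10
The nim-sum is 10 ≠ 0, so this is an N-position: the player to move can win.

N-position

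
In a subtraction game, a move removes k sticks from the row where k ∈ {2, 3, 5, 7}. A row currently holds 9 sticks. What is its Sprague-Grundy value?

0

Compute g(0), g(1), … for moves {2, 3, 5, 7}:
g(0) = mex{} = 0
g(1) = mex{} = 0
g(2) = mex{0} = 1
g(3) = mex{0} = 1
g(4) = mex{0,1} = 2
g(5) = mex{0,1} = 2
g(6) = mex{0,1,2} = 3
g(7) = mex{0,1,2} = 3
g(8) = mex{0,1,2,3} = 4
g(9) = mex{1,2,3} = 0
So g(9) = 0.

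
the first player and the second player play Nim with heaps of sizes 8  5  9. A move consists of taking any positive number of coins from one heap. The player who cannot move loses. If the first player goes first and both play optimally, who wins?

the first player wins

Bitwise XOR of the heap sizes:
  1000  (8)
  0101  (5)
  1001  (9)
  ----
  0100  (4)
The nim-sum is 4 ≠ 0, so this is an N-position: the player to move can win; the first player has a winning move.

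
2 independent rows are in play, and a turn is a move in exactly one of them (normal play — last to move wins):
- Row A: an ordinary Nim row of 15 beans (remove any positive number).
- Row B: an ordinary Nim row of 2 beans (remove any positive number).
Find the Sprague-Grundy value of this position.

Row A is a plain Nim row of size 15, so its Grundy value is 15.
Row B is a plain Nim row of size 2, so its Grundy value is 2.
The value of a disjunctive sum is the nim-sum of the parts.
Combined value = 15 ⊕ 2 = 13.

13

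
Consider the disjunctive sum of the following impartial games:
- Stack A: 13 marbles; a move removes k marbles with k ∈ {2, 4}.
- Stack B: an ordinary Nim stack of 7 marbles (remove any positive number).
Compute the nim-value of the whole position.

7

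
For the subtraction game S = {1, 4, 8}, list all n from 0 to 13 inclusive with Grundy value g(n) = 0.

0, 2, 5, 7, 12

Compute g(0), g(1), … for moves {1, 4, 8}:
k:     0  1  2  3  4  5  6  7  8  9 10 11 12 13
g(k):  0  1  0  1  2  0  1  0  1  2  3  2  0  1
The P-positions (g = 0) in 0..13 are 0, 2, 5, 7, 12.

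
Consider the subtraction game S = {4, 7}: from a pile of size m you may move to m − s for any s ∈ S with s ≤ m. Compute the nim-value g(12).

0

Build the Grundy sequence with g(k) = mex{g(k−s) : s ∈ {4, 7}, s ≤ k}:
k:     0  1  2  3  4  5  6  7  8  9 10 11 12
g(k):  0  0  0  0  1  1  1  1  2  2  2  0  0
So g(12) = 0.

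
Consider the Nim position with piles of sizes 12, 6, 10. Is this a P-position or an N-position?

P-position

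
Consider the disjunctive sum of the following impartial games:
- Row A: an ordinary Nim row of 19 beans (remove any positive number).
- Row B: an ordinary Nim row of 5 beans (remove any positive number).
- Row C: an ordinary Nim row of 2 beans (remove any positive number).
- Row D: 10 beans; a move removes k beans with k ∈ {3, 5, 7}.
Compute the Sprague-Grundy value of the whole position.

Row A is a plain Nim row of size 19, so its Grundy value is 19.
Row B is a plain Nim row of size 5, so its Grundy value is 5.
Row C is a plain Nim row of size 2, so its Grundy value is 2.
Build the Grundy sequence for row D with g(k) = mex{g(k−s) : s ∈ {3, 5, 7}, s ≤ k}:
g(0) = mex{} = 0
g(1) = mex{} = 0
g(2) = mex{} = 0
g(3) = mex{0} = 1
g(4) = mex{0} = 1
g(5) = mex{0} = 1
g(6) = mex{0,1} = 2
g(7) = mex{0,1} = 2
g(8) = mex{0,1} = 2
g(9) = mex{0,1,2} = 3
g(10) = mex{1,2} = 0
So g(10) = 0.
By the Sprague-Grundy theorem, the Grundy value of a sum of independent games is the XOR of the component values.
Combined value = 19 ⊕ 5 ⊕ 2 ⊕ 0 = 20.

20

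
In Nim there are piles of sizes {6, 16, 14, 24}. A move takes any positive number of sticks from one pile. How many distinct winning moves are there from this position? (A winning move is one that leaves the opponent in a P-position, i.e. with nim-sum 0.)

0

In binary:
  00110  (6)
  10000  (16)
  01110  (14)
  11000  (24)
  -----
  00000  (0)
The nim-sum is already 0, so every move leaves a nonzero nim-sum — there are no winning moves.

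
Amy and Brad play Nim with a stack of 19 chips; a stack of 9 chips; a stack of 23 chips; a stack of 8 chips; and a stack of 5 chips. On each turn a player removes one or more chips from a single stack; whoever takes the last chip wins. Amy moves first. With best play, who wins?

Brad wins

Compute the nim-sum pairwise:
19 ^ 9 = 26
26 ^ 23 = 13
13 ^ 8 = 5
5 ^ 5 = 0
The nim-sum is 0, so this is a P-position: the player to move is in a losing position under optimal play; Amy is about to move from it and so loses — Brad wins.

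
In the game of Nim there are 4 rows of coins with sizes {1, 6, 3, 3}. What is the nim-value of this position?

7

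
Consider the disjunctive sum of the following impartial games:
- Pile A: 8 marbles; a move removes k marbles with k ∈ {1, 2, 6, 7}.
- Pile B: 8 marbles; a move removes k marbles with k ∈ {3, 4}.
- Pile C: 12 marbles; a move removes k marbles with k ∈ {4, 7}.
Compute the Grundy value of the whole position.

For pile A, compute g(0), g(1), … with moves {1, 2, 6, 7}:
k:     0  1  2  3  4  5  6  7  8
g(k):  0  1  2  0  1  2  3  4  0
So g(8) = 0.
For pile B, compute g(0), g(1), … with moves {3, 4}:
g(0) = mex{} = 0
g(1) = mex{} = 0
g(2) = mex{} = 0
g(3) = mex{0} = 1
g(4) = mex{0} = 1
g(5) = mex{0} = 1
g(6) = mex{0,1} = 2
g(7) = mex{1} = 0
g(8) = mex{1} = 0
So g(8) = 0.
For pile C, compute g(0), g(1), … with moves {4, 7}:
k:     0  1  2  3  4  5  6  7  8  9 10 11 12
g(k):  0  0  0  0  1  1  1  1  2  2  2  0  0
So g(12) = 0.
The value of a disjunctive sum is the nim-sum of the parts.
Combined value = 0 XOR 0 XOR 0 = 0.

0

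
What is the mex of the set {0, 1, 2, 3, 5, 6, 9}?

4

The values 0, 1, 2, 3 are all present; 4 is the first non-negative integer missing from the set.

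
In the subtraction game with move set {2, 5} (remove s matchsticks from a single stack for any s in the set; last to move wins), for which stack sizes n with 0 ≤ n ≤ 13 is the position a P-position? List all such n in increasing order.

Compute g(0), g(1), … for moves {2, 5}:
k:     0  1  2  3  4  5  6  7  8  9 10 11 12 13
g(k):  0  0  1  1  0  2  1  0  0  1  1  0  2  1
The P-positions (g = 0) in 0..13 are 0, 1, 4, 7, 8, 11.

0, 1, 4, 7, 8, 11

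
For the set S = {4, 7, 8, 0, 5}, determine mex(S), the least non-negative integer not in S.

1

0 is in the set but 1 is not, so the mex is 1.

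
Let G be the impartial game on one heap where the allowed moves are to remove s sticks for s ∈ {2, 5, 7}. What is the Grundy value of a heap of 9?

Build the Grundy sequence with g(k) = mex{g(k−s) : s ∈ {2, 5, 7}, s ≤ k}:
k:     0  1  2  3  4  5  6  7  8  9
g(k):  0  0  1  1  0  2  1  3  2  2
So g(9) = 2.

2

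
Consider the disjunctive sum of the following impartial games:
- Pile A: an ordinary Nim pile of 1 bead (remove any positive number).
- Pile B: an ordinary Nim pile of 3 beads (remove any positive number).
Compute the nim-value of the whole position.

Pile A is a plain Nim pile of size 1, so its Grundy value is 1.
Pile B is a plain Nim pile of size 3, so its Grundy value is 3.
By the Sprague-Grundy theorem, the Grundy value of a sum of independent games is the XOR of the component values.
Combined value = 1 XOR 3 = 2.

2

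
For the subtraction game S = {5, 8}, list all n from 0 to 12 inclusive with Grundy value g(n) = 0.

0, 1, 2, 3, 4

Grundy values for subtraction set {5, 8}:
k:     0  1  2  3  4  5  6  7  8  9 10 11 12
g(k):  0  0  0  0  0  1  1  1  1  1  2  2  2
The P-positions (g = 0) in 0..12 are 0, 1, 2, 3, 4.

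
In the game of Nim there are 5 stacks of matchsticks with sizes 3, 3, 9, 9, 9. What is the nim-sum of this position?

9

Nim-sum: 3 XOR 3 XOR 9 XOR 9 XOR 9 = 9.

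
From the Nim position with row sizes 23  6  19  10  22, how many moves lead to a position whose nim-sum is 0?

3

Write each in binary and XOR column by column:
  10111  (23)
  00110  (6)
  10011  (19)
  01010  (10)
  10110  (22)
  -----
  11110  (30)
The overall nim-sum is X = 30. A row of size p has a winning move iff p XOR X < p (reduce it to p XOR X).
  23: 23 XOR 30 = 9 < 23 — winning move (to 9).
  6: 6 XOR 30 = 24 ≥ 6 — no move.
  19: 19 XOR 30 = 13 < 19 — winning move (to 13).
  10: 10 XOR 30 = 20 ≥ 10 — no move.
  22: 22 XOR 30 = 8 < 22 — winning move (to 8).
That gives 3 winning moves.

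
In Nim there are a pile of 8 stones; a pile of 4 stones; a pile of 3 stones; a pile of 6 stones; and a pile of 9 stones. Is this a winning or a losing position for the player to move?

Losing position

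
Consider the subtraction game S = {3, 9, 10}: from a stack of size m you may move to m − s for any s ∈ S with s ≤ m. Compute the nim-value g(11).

Grundy values for subtraction set {3, 9, 10}:
k:     0  1  2  3  4  5  6  7  8  9 10 11
g(k):  0  0  0  1  1  1  0  0  0  1  1  1
So g(11) = 1.

1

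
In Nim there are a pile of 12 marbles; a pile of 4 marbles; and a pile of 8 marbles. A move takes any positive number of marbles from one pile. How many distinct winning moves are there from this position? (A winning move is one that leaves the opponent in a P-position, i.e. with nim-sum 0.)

Nim-sum: 12 ^ 4 ^ 8 = 0.
The nim-sum is already 0, so every move leaves a nonzero nim-sum — there are no winning moves.

0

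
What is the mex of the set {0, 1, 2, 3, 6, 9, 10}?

4

The values 0, 1, 2, 3 are all present; 4 is the first non-negative integer missing from the set.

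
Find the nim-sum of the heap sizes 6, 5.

Compute the nim-sum pairwise:
6 XOR 5 = 3

3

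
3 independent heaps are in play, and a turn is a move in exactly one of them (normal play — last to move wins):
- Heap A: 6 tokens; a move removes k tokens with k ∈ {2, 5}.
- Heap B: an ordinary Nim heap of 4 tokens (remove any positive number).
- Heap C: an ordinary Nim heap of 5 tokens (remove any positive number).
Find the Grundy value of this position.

Grundy values for heap A (subtraction set {2, 5}):
k:     0  1  2  3  4  5  6
g(k):  0  0  1  1  0  2  1
So g(6) = 1.
Heap B is a plain Nim heap of size 4, so its Grundy value is 4.
Heap C is a plain Nim heap of size 5, so its Grundy value is 5.
By the Sprague-Grundy theorem, the Grundy value of a sum of independent games is the XOR of the component values.
Combined value = 1 XOR 4 XOR 5 = 0.

0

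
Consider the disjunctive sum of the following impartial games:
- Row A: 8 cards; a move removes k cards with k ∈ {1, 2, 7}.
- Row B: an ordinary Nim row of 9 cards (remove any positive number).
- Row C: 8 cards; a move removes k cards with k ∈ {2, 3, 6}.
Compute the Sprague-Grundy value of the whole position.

Grundy values for row A (subtraction set {1, 2, 7}):
g(0) = mex{} = 0
g(1) = mex{0} = 1
g(2) = mex{0,1} = 2
g(3) = mex{1,2} = 0
g(4) = mex{0,2} = 1
g(5) = mex{0,1} = 2
g(6) = mex{1,2} = 0
g(7) = mex{0,2} = 1
g(8) = mex{0,1} = 2
So g(8) = 2.
Row B is a plain Nim row of size 9, so its Grundy value is 9.
For row C, compute g(0), g(1), … with moves {2, 3, 6}:
g(0) = mex{} = 0
g(1) = mex{} = 0
g(2) = mex{0} = 1
g(3) = mex{0} = 1
g(4) = mex{0,1} = 2
g(5) = mex{1} = 0
g(6) = mex{0,1,2} = 3
g(7) = mex{0,2} = 1
g(8) = mex{0,1,3} = 2
So g(8) = 2.
The value of a disjunctive sum is the nim-sum of the parts.
Combined value = 2 XOR 9 XOR 2 = 9.

9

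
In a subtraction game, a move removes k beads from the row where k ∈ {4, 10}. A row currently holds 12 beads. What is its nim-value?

1

Build the Grundy sequence with g(k) = mex{g(k−s) : s ∈ {4, 10}, s ≤ k}:
g(0) = mex{} = 0
g(1) = mex{} = 0
g(2) = mex{} = 0
g(3) = mex{} = 0
g(4) = mex{0} = 1
g(5) = mex{0} = 1
g(6) = mex{0} = 1
g(7) = mex{0} = 1
g(8) = mex{1} = 0
g(9) = mex{1} = 0
g(10) = mex{0,1} = 2
g(11) = mex{0,1} = 2
g(12) = mex{0} = 1
So g(12) = 1.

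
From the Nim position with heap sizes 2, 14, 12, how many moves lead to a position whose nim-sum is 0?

In binary:
  0010  (2)
  1110  (14)
  1100  (12)
  ----
  0000  (0)
The nim-sum is already 0, so every move leaves a nonzero nim-sum — there are no winning moves.

0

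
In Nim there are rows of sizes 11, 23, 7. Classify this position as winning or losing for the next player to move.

Winning position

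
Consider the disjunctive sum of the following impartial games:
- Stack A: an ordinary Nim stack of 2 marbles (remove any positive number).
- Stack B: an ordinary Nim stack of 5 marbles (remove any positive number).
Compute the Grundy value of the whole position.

7

Stack A is a plain Nim stack of size 2, so its Grundy value is 2.
Stack B is a plain Nim stack of size 5, so its Grundy value is 5.
The value of a disjunctive sum is the nim-sum of the parts.
Combined value = 2 ⊕ 5 = 7.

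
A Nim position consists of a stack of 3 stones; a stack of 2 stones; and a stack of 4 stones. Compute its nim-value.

5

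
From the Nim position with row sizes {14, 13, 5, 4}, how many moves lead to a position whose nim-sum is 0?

1

Nim-sum: 14 XOR 13 XOR 5 XOR 4 = 2.
The overall nim-sum is X = 2. A row of size p has a winning move iff p XOR X < p (reduce it to p XOR X).
  14: 14 XOR 2 = 12 < 14 — winning move (to 12).
  13: 13 XOR 2 = 15 ≥ 13 — no move.
  5: 5 XOR 2 = 7 ≥ 5 — no move.
  4: 4 XOR 2 = 6 ≥ 4 — no move.
That gives 1 winning move.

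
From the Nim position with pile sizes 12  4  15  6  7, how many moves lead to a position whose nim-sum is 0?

5

Nim-sum: 12 ⊕ 4 ⊕ 15 ⊕ 6 ⊕ 7 = 6.
The overall nim-sum is X = 6. A pile of size p has a winning move iff p XOR X < p (reduce it to p XOR X).
  12: 12 XOR 6 = 10 < 12 — winning move (to 10).
  4: 4 XOR 6 = 2 < 4 — winning move (to 2).
  15: 15 XOR 6 = 9 < 15 — winning move (to 9).
  6: 6 XOR 6 = 0 < 6 — winning move (to 0).
  7: 7 XOR 6 = 1 < 7 — winning move (to 1).
That gives 5 winning moves.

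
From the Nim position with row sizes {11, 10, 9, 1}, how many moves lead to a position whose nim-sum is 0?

Write each in binary and XOR column by column:
  1011  (11)
  1010  (10)
  1001  (9)
  0001  (1)
  ----
  1001  (9)
The overall nim-sum is X = 9. A row of size p has a winning move iff p XOR X < p (reduce it to p XOR X).
  11: 11 XOR 9 = 2 < 11 — winning move (to 2).
  10: 10 XOR 9 = 3 < 10 — winning move (to 3).
  9: 9 XOR 9 = 0 < 9 — winning move (to 0).
  1: 1 XOR 9 = 8 ≥ 1 — no move.
That gives 3 winning moves.

3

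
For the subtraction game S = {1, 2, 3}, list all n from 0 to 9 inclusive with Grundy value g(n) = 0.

0, 4, 8

Compute g(0), g(1), … for moves {1, 2, 3}:
k:     0  1  2  3  4  5  6  7  8  9
g(k):  0  1  2  3  0  1  2  3  0  1
The P-positions (g = 0) in 0..9 are 0, 4, 8.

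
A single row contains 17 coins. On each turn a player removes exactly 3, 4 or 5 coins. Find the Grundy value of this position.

Compute g(0), g(1), … for moves {3, 4, 5}:
k:     0  1  2  3  4  5  6  7  8  9 10 11 12 13 14 15 16 17
g(k):  0  0  0  1  1  1  2  2  0  0  0  1  1  1  2  2  0  0
So g(17) = 0.

0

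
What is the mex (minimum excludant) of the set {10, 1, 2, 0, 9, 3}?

The values 0, 1, 2, 3 are all present; 4 is the first non-negative integer missing from the set.

4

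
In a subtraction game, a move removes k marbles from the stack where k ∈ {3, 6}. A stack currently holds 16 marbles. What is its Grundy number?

2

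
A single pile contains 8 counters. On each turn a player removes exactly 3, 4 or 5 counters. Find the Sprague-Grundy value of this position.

0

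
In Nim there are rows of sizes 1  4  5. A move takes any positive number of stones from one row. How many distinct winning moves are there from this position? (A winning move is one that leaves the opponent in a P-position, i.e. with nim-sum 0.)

0

Nim-sum: 1 ^ 4 ^ 5 = 0.
The nim-sum is already 0, so every move leaves a nonzero nim-sum — there are no winning moves.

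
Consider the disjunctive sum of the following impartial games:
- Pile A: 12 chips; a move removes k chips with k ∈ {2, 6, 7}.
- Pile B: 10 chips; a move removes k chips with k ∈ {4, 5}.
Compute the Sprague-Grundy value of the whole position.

2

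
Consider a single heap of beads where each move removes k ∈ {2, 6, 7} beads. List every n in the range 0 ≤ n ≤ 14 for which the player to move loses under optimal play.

Grundy values for subtraction set {2, 6, 7}:
k:     0  1  2  3  4  5  6  7  8  9 10 11 12 13 14
g(k):  0  0  1  1  0  0  1  1  2  0  3  1  2  0  0
The P-positions (g = 0) in 0..14 are 0, 1, 4, 5, 9, 13, 14.

0, 1, 4, 5, 9, 13, 14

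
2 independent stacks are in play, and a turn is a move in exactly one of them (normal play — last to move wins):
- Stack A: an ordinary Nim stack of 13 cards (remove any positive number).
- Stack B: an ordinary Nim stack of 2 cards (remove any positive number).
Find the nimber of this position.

Stack A is a plain Nim stack of size 13, so its Grundy value is 13.
Stack B is a plain Nim stack of size 2, so its Grundy value is 2.
By the Sprague-Grundy theorem, the Grundy value of a sum of independent games is the XOR of the component values.
Combined value = 13 XOR 2 = 15.

15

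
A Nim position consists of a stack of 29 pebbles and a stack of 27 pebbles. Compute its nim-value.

Compute the nim-sum pairwise:
29 XOR 27 = 6

6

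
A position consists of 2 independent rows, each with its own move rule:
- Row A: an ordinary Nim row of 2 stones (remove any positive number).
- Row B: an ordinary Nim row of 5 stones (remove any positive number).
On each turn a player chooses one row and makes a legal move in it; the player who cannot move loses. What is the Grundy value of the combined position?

Row A is a plain Nim row of size 2, so its Grundy value is 2.
Row B is a plain Nim row of size 5, so its Grundy value is 5.
The value of a disjunctive sum is the nim-sum of the parts.
Combined value = 2 ⊕ 5 = 7.

7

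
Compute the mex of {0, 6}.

1

0 is in the set but 1 is not, so the mex is 1.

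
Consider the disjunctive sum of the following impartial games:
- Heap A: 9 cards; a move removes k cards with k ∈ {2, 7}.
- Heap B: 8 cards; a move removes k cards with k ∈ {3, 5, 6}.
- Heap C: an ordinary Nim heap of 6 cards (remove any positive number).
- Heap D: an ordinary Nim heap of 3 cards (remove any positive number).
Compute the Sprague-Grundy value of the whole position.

7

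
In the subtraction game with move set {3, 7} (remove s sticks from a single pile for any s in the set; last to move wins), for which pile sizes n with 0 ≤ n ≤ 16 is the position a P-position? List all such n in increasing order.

0, 1, 2, 6, 10, 11, 12, 16

Compute g(0), g(1), … for moves {3, 7}:
k:     0  1  2  3  4  5  6  7  8  9 10 11 12 13 14 15 16
g(k):  0  0  0  1  1  1  0  2  2  1  0  0  0  1  1  1  0
The P-positions (g = 0) in 0..16 are 0, 1, 2, 6, 10, 11, 12, 16.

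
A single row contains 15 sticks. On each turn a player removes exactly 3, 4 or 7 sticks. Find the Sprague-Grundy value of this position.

Compute g(0), g(1), … for moves {3, 4, 7}:
k:     0  1  2  3  4  5  6  7  8  9 10 11 12 13 14 15
g(k):  0  0  0  1  1  1  2  2  2  3  0  0  0  1  1  1
So g(15) = 1.

1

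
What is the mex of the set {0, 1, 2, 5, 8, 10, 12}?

3

The values 0, 1, 2 are all present; 3 is the first non-negative integer missing from the set.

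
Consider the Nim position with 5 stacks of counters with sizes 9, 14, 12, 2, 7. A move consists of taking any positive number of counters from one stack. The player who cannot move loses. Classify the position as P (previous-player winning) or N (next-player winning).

N-position

Compute the nim-sum pairwise:
9 ^ 14 = 7
7 ^ 12 = 11
11 ^ 2 = 9
9 ^ 7 = 14
The nim-sum is 14 ≠ 0, so this is an N-position: the player to move can win.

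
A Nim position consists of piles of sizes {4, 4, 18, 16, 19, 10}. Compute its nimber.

27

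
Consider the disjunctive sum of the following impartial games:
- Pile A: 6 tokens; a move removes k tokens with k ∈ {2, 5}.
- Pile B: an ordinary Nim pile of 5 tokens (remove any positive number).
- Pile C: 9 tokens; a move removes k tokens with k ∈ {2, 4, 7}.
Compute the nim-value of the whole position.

Grundy values for pile A (subtraction set {2, 5}):
g(0) = mex{} = 0
g(1) = mex{} = 0
g(2) = mex{0} = 1
g(3) = mex{0} = 1
g(4) = mex{1} = 0
g(5) = mex{0,1} = 2
g(6) = mex{0} = 1
So g(6) = 1.
Pile B is a plain Nim pile of size 5, so its Grundy value is 5.
Grundy values for pile C (subtraction set {2, 4, 7}):
g(0) = mex{} = 0
g(1) = mex{} = 0
g(2) = mex{0} = 1
g(3) = mex{0} = 1
g(4) = mex{0,1} = 2
g(5) = mex{0,1} = 2
g(6) = mex{1,2} = 0
g(7) = mex{0,1,2} = 3
g(8) = mex{0,2} = 1
g(9) = mex{1,2,3} = 0
So g(9) = 0.
The value of a disjunctive sum is the nim-sum of the parts.
Combined value = 1 XOR 5 XOR 0 = 4.

4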